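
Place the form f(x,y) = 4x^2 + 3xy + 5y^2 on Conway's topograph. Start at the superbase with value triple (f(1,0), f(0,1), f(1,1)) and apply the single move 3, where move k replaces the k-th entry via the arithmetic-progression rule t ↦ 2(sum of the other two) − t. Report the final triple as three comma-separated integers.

start (4,5,12) = (f(1,0),f(0,1),f(1,1))
replace slot 3: 2·(4+5) − 12 = 6 → (4,5,6)

4,5,6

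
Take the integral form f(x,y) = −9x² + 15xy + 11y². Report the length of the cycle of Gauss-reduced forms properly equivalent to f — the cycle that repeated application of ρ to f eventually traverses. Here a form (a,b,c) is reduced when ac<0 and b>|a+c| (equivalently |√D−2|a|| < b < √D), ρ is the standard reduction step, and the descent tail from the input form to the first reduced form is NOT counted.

D = 621, ⌊√D⌋ = 24
river: ρ → (11,7,-13)
river: ρ → (-13,19,5)
river: ρ → (5,21,-9)
river: ρ → (-9,15,11)
ρ-cycle length = 4 (tail of 0 descent steps not counted)

4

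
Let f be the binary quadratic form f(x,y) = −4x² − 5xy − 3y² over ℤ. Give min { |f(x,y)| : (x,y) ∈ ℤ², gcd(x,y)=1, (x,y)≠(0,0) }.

translate: b→-3 (≡5 mod 8), so (4,5,3)→(4,-3,2)
flip: (4,-3,2)→(2,3,4)
translate: b→-1 (≡3 mod 4), so (2,3,4)→(2,-1,3)
reduced (well bottom): (2,-1,3) with a≤c, −a<b≤a
well minimum |f| = |-2| = 2 (negative-definite)

2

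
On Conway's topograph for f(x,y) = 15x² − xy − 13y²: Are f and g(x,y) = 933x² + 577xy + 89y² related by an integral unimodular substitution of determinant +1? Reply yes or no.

D₁ = 781, D₂ = 781
river cycle of f (length 18): (-13, 27, 1), (1, 27, -13), (-13, 25, 3), (3, 23, -21), (-21, 19, 5), (5, 21, -17), (-17, 13, 9), (9, 23, -7), (-7, 19, 15), (15, 11, -11), … (8 more)
river cycle of g (length 18): (3, 25, -13), (-13, 27, 1), (1, 27, -13), (-13, 25, 3), (3, 23, -21), (-21, 19, 5), (5, 21, -17), (-17, 13, 9), (9, 23, -7), (-7, 19, 15), … (8 more)
cycles coincide ⇒ equivalent

yes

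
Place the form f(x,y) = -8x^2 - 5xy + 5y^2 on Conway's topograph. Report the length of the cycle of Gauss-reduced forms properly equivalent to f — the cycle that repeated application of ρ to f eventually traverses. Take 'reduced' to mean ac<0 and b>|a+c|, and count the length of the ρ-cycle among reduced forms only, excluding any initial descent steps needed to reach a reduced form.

D = 185, ⌊√D⌋ = 13
descent: ρ → (5,5,-8)  [lands on river]
river: ρ → (-8,11,2)
river: ρ → (2,13,-2)
river: ρ → (-2,11,8)
river: ρ → (8,5,-5)
river: ρ → (-5,5,8)
river: ρ → (8,11,-2)
river: ρ → (-2,13,2)
river: ρ → (2,11,-8)
river: ρ → (-8,5,5)
ρ-cycle length = 10 (tail of 1 descent step not counted)

10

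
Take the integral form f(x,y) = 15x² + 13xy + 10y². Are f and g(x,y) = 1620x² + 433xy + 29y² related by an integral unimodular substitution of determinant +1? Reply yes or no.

D₁ = -431, D₂ = -431
f: flip: (15,13,10)→(10,-13,15)
f: translate: b→7 (≡-13 mod 20), so (10,-13,15)→(10,7,12)
f: reduced (well bottom): (10,7,12) with a≤c, −a<b≤a
g: flip: (1620,433,29)→(29,-433,1620)
g: translate: b→-27 (≡-433 mod 58), so (29,-433,1620)→(29,-27,10)
g: flip: (29,-27,10)→(10,27,29)
g: translate: b→7 (≡27 mod 20), so (10,27,29)→(10,7,12)
g: reduced (well bottom): (10,7,12) with a≤c, −a<b≤a
reduced forms (10, 7, 12) vs (10, 7, 12) ⇒ equivalent

yes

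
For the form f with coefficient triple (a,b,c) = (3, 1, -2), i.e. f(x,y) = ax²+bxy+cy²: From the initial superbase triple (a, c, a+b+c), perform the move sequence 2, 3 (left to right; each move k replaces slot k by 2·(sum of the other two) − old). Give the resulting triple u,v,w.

start (3,-2,2) = (f(1,0),f(0,1),f(1,1))
replace slot 2: 2·(3+2) − (-2) = 12 → (3,12,2)
replace slot 3: 2·(3+12) − 2 = 28 → (3,12,28)

3,12,28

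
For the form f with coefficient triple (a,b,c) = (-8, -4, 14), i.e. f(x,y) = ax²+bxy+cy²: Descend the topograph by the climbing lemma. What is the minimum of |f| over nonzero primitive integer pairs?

descent: ρ → (14,4,-8)
descent: ρ → (-8,12,10)  [lands on river]
river: ρ → (10,8,-10)
river: ρ → (-10,12,8)
river: ρ → (8,20,-2)
river: ρ → (-2,20,8)
river: ρ → (8,12,-10)
river: ρ → (-10,8,10)
river: ρ → (10,12,-8)
river: ρ → (-8,20,2)
river: ρ → (2,20,-8)
closes: descent 2, river 10
min |a| on river = 2

2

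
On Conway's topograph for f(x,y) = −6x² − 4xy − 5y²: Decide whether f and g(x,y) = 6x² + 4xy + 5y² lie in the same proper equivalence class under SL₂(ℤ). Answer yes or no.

D₁ = -104, D₂ = -104
f is negative-definite; reduce −f:
−f: flip: (6,4,5)→(5,-4,6)
−f: reduced (well bottom): (5,-4,6) with a≤c, −a<b≤a
flip sign back: reduced form of f is (-5,4,-6)
g: flip: (6,4,5)→(5,-4,6)
g: reduced (well bottom): (5,-4,6) with a≤c, −a<b≤a
reduced forms (-5, 4, -6) vs (5, -4, 6) ⇒ inequivalent

no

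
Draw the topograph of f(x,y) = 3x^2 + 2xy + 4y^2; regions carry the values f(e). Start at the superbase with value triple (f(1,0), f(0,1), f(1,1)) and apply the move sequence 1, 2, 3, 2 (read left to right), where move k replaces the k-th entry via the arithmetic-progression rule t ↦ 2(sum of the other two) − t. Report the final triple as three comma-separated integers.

start (3,4,9) = (f(1,0),f(0,1),f(1,1))
replace slot 1: 2·(4+9) − 3 = 23 → (23,4,9)
replace slot 2: 2·(23+9) − 4 = 60 → (23,60,9)
replace slot 3: 2·(23+60) − 9 = 157 → (23,60,157)
replace slot 2: 2·(23+157) − 60 = 300 → (23,300,157)

23,300,157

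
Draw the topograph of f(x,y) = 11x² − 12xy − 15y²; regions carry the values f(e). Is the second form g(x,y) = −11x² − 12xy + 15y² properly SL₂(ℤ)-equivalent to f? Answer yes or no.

D₁ = 804, D₂ = 804
river cycle of f (length 14): (-15, 12, 11), (11, 10, -16), (-16, 22, 5), (5, 28, -1), (-1, 28, 5), (5, 22, -16), (-16, 10, 11), (11, 12, -15), (-15, 18, 8), (8, 14, -19), … (4 more)
river cycle of g (length 14): (15, 12, -11), (-11, 10, 16), (16, 22, -5), (-5, 28, 1), (1, 28, -5), (-5, 22, 16), (16, 10, -11), (-11, 12, 15), (15, 18, -8), (-8, 14, 19), … (4 more)
cycles differ ⇒ inequivalent

no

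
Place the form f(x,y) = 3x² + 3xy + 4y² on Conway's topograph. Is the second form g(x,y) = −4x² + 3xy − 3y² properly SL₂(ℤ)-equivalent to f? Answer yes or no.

D₁ = -39, D₂ = -39
f: reduced (well bottom): (3,3,4) with a≤c, −a<b≤a
g is negative-definite; reduce −g:
−g: flip: (4,-3,3)→(3,3,4)
−g: reduced (well bottom): (3,3,4) with a≤c, −a<b≤a
flip sign back: reduced form of g is (-3,-3,-4)
reduced forms (3, 3, 4) vs (-3, -3, -4) ⇒ inequivalent

no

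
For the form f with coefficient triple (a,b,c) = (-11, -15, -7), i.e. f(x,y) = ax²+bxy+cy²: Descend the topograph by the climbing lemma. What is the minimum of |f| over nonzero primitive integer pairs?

translate: b→-7 (≡15 mod 22), so (11,15,7)→(11,-7,3)
flip: (11,-7,3)→(3,7,11)
translate: b→1 (≡7 mod 6), so (3,7,11)→(3,1,7)
reduced (well bottom): (3,1,7) with a≤c, −a<b≤a
well minimum |f| = |-3| = 3 (negative-definite)

3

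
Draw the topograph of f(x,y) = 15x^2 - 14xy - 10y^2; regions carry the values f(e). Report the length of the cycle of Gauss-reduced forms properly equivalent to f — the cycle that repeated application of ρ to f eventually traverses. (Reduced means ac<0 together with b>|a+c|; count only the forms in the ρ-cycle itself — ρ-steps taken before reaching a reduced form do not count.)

D = 796, ⌊√D⌋ = 28
descent: ρ → (-10,14,15)  [lands on river]
river: ρ → (15,16,-9)
river: ρ → (-9,20,11)
river: ρ → (11,24,-5)
river: ρ → (-5,26,6)
river: ρ → (6,22,-13)
river: ρ → (-13,4,15)
river: ρ → (15,26,-2)
river: ρ → (-2,26,15)
river: ρ → (15,4,-13)
river: ρ → (-13,22,6)
river: ρ → (6,26,-5)
river: ρ → (-5,24,11)
river: ρ → (11,20,-9)
river: ρ → (-9,16,15)
river: ρ → (15,14,-10)
river: ρ → (-10,26,3)
river: ρ → (3,28,-1)
river: ρ → (-1,28,3)
river: ρ → (3,26,-10)
ρ-cycle length = 20 (tail of 1 descent step not counted)

20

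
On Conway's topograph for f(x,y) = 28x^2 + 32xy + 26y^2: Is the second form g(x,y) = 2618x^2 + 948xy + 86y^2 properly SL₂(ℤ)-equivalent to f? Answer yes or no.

D₁ = -1888, D₂ = -1888
f: translate: b→-24 (≡32 mod 56), so (28,32,26)→(28,-24,22)
f: flip: (28,-24,22)→(22,24,28)
f: translate: b→-20 (≡24 mod 44), so (22,24,28)→(22,-20,26)
f: reduced (well bottom): (22,-20,26) with a≤c, −a<b≤a
g: flip: (2618,948,86)→(86,-948,2618)
g: translate: b→84 (≡-948 mod 172), so (86,-948,2618)→(86,84,26)
g: flip: (86,84,26)→(26,-84,86)
g: translate: b→20 (≡-84 mod 52), so (26,-84,86)→(26,20,22)
g: flip: (26,20,22)→(22,-20,26)
g: reduced (well bottom): (22,-20,26) with a≤c, −a<b≤a
reduced forms (22, -20, 26) vs (22, -20, 26) ⇒ equivalent

yes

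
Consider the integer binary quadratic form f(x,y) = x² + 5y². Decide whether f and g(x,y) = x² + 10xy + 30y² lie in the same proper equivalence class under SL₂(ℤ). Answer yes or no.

D₁ = -20, D₂ = -20
f: reduced (well bottom): (1,0,5) with a≤c, −a<b≤a
g: translate: b→0 (≡10 mod 2), so (1,10,30)→(1,0,5)
g: reduced (well bottom): (1,0,5) with a≤c, −a<b≤a
reduced forms (1, 0, 5) vs (1, 0, 5) ⇒ equivalent

yes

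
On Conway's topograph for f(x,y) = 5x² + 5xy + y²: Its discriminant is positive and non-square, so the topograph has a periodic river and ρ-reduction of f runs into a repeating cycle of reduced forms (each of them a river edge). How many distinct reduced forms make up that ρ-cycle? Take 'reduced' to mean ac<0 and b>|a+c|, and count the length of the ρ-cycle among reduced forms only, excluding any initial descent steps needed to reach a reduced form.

D = 5, ⌊√D⌋ = 2
descent: ρ → (1,1,-1)  [lands on river]
river: ρ → (-1,1,1)
ρ-cycle length = 2 (tail of 1 descent step not counted)

2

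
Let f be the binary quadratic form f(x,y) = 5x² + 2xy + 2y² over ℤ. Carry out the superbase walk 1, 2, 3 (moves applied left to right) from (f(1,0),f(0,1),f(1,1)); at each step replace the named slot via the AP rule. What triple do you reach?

start (5,2,9) = (f(1,0),f(0,1),f(1,1))
replace slot 1: 2·(2+9) − 5 = 17 → (17,2,9)
replace slot 2: 2·(17+9) − 2 = 50 → (17,50,9)
replace slot 3: 2·(17+50) − 9 = 125 → (17,50,125)

17,50,125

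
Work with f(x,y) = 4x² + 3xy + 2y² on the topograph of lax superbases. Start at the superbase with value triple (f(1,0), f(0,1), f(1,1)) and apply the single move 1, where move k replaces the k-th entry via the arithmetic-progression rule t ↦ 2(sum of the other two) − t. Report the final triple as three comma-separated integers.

start (4,2,9) = (f(1,0),f(0,1),f(1,1))
replace slot 1: 2·(2+9) − 4 = 18 → (18,2,9)

18,2,9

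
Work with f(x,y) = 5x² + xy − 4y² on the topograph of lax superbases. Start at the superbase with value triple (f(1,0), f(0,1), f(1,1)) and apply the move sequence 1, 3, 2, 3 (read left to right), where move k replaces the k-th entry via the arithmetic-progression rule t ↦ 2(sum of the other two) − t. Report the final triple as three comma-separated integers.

start (5,-4,2) = (f(1,0),f(0,1),f(1,1))
replace slot 1: 2·((-4)+2) − 5 = -9 → (-9,-4,2)
replace slot 3: 2·((-9)+(-4)) − 2 = -28 → (-9,-4,-28)
replace slot 2: 2·((-9)+(-28)) − (-4) = -70 → (-9,-70,-28)
replace slot 3: 2·((-9)+(-70)) − (-28) = -130 → (-9,-70,-130)

-9,-70,-130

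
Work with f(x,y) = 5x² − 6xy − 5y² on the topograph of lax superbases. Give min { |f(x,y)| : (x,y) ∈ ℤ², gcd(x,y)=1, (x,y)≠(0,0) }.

descent: ρ → (-5,6,5)  [lands on river]
river: ρ → (5,4,-6)
river: ρ → (-6,8,3)
river: ρ → (3,10,-3)
river: ρ → (-3,8,6)
river: ρ → (6,4,-5)
closes: descent 1, river 6
min |a| on river = 3

3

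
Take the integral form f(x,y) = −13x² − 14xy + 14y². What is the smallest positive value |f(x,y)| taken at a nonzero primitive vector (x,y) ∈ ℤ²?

descent: ρ → (14,14,-13)  [lands on river]
river: ρ → (-13,12,15)
river: ρ → (15,18,-10)
river: ρ → (-10,22,11)
river: ρ → (11,22,-10)
river: ρ → (-10,18,15)
river: ρ → (15,12,-13)
river: ρ → (-13,14,14)
closes: descent 1, river 8
min |a| on river = 10

10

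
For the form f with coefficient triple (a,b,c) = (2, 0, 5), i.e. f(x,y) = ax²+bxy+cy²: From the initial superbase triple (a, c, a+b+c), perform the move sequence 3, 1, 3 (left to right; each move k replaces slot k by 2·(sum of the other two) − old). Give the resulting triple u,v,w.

start (2,5,7) = (f(1,0),f(0,1),f(1,1))
replace slot 3: 2·(2+5) − 7 = 7 → (2,5,7)
replace slot 1: 2·(5+7) − 2 = 22 → (22,5,7)
replace slot 3: 2·(22+5) − 7 = 47 → (22,5,47)

22,5,47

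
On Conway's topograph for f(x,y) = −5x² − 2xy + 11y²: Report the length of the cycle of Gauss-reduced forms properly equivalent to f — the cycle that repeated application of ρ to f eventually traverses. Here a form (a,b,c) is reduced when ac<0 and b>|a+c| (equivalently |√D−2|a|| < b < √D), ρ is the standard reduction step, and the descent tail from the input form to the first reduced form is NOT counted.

D = 224, ⌊√D⌋ = 14
descent: ρ → (11,2,-5)
descent: ρ → (-5,8,8)  [lands on river]
river: ρ → (8,8,-5)
river: ρ → (-5,12,4)
river: ρ → (4,12,-5)
ρ-cycle length = 4 (tail of 2 descent steps not counted)

4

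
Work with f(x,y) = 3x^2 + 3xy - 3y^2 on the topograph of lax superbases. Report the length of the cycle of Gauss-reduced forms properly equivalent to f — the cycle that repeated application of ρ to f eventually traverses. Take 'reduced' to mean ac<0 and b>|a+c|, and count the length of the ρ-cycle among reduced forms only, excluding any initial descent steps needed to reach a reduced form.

D = 45, ⌊√D⌋ = 6
river: ρ → (-3,3,3)
river: ρ → (3,3,-3)
ρ-cycle length = 2 (tail of 0 descent steps not counted)

2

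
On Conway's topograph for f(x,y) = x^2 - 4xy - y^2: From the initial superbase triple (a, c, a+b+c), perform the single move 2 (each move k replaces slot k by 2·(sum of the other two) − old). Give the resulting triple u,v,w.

start (1,-1,-4) = (f(1,0),f(0,1),f(1,1))
replace slot 2: 2·(1+(-4)) − (-1) = -5 → (1,-5,-4)

1,-5,-4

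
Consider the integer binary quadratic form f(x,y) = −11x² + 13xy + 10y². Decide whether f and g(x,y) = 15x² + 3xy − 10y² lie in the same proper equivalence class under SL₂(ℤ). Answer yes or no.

D₁ = 609, D₂ = 609
river cycle of f (length 16): (10, 7, -14), (-14, 21, 3), (3, 21, -14), (-14, 7, 10), (10, 13, -11), (-11, 9, 12), (12, 15, -8), (-8, 17, 10), (10, 23, -2), (-2, 21, 21), … (6 more)
river cycle of g (length 16): (-10, 17, 8), (8, 15, -12), (-12, 9, 11), (11, 13, -10), (-10, 7, 14), (14, 21, -3), (-3, 21, 14), (14, 7, -10), (-10, 13, 11), (11, 9, -12), … (6 more)
cycles differ ⇒ inequivalent

no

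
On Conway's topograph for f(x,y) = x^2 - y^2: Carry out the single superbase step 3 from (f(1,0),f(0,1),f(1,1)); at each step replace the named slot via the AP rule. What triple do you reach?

start (1,-1,0) = (f(1,0),f(0,1),f(1,1))
replace slot 3: 2·(1+(-1)) − 0 = 0 → (1,-1,0)

1,-1,0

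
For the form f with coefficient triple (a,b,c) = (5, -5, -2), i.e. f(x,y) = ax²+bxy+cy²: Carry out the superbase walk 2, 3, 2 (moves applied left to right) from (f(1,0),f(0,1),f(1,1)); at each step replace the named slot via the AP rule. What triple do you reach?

start (5,-2,-2) = (f(1,0),f(0,1),f(1,1))
replace slot 2: 2·(5+(-2)) − (-2) = 8 → (5,8,-2)
replace slot 3: 2·(5+8) − (-2) = 28 → (5,8,28)
replace slot 2: 2·(5+28) − 8 = 58 → (5,58,28)

5,58,28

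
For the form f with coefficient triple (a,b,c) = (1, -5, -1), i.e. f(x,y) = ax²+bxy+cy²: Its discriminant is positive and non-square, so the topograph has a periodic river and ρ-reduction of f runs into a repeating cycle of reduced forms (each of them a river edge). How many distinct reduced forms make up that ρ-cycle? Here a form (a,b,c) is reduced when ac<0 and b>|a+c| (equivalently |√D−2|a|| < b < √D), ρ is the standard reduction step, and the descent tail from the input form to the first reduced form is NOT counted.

D = 29, ⌊√D⌋ = 5
descent: ρ → (-1,5,1)  [lands on river]
river: ρ → (1,5,-1)
ρ-cycle length = 2 (tail of 1 descent step not counted)

2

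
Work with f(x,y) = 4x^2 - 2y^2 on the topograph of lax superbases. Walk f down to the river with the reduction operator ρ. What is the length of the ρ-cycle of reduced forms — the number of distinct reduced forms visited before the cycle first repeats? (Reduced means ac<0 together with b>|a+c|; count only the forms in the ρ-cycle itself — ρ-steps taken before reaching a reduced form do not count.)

D = 32, ⌊√D⌋ = 5
descent: ρ → (-2,4,2)  [lands on river]
river: ρ → (2,4,-2)
ρ-cycle length = 2 (tail of 1 descent step not counted)

2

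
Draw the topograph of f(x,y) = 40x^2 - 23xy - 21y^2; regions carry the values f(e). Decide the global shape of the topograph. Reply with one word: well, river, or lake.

D = b²−4ac = (-23)² − 4·40·(-21) = 3889
D > 0 non-square ⇒ indefinite ⇒ periodic river

river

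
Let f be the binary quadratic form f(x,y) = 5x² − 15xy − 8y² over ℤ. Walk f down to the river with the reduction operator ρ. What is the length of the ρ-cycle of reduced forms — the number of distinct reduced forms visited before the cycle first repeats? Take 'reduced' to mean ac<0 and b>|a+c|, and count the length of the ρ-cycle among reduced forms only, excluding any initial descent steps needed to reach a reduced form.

D = 385, ⌊√D⌋ = 19
descent: ρ → (-8,15,5)  [lands on river]
river: ρ → (5,15,-8)
river: ρ → (-8,17,3)
river: ρ → (3,19,-2)
river: ρ → (-2,17,12)
river: ρ → (12,7,-7)
river: ρ → (-7,7,12)
river: ρ → (12,17,-2)
river: ρ → (-2,19,3)
river: ρ → (3,17,-8)
ρ-cycle length = 10 (tail of 1 descent step not counted)

10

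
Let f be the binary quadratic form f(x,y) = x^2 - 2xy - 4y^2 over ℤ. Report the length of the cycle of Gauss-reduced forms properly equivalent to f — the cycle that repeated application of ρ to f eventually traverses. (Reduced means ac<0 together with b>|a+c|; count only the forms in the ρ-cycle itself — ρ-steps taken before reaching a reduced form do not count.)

D = 20, ⌊√D⌋ = 4
descent: ρ → (-4,2,1)
descent: ρ → (1,4,-1)  [lands on river]
river: ρ → (-1,4,1)
ρ-cycle length = 2 (tail of 2 descent steps not counted)

2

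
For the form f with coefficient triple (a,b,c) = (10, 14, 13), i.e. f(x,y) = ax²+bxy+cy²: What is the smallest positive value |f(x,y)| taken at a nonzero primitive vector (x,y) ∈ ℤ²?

translate: b→-6 (≡14 mod 20), so (10,14,13)→(10,-6,9)
flip: (10,-6,9)→(9,6,10)
reduced (well bottom): (9,6,10) with a≤c, −a<b≤a
well minimum = a = 9

9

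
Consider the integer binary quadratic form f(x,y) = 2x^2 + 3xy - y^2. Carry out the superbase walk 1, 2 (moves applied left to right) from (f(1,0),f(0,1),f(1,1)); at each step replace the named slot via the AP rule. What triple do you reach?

start (2,-1,4) = (f(1,0),f(0,1),f(1,1))
replace slot 1: 2·((-1)+4) − 2 = 4 → (4,-1,4)
replace slot 2: 2·(4+4) − (-1) = 17 → (4,17,4)

4,17,4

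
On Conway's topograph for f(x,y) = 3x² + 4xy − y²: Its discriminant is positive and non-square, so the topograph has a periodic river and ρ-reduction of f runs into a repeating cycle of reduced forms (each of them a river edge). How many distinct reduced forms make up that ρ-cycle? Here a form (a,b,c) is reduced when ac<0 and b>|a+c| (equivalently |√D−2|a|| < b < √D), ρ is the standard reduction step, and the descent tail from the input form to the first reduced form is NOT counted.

D = 28, ⌊√D⌋ = 5
river: ρ → (-1,4,3)
river: ρ → (3,2,-2)
river: ρ → (-2,2,3)
river: ρ → (3,4,-1)
ρ-cycle length = 4 (tail of 0 descent steps not counted)

4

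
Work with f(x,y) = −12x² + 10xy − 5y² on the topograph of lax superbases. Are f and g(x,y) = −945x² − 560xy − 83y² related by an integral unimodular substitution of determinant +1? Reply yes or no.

D₁ = -140, D₂ = -140
f is negative-definite; reduce −f:
−f: flip: (12,-10,5)→(5,10,12)
−f: translate: b→0 (≡10 mod 10), so (5,10,12)→(5,0,7)
−f: reduced (well bottom): (5,0,7) with a≤c, −a<b≤a
flip sign back: reduced form of f is (-5,0,-7)
g is negative-definite; reduce −g:
−g: flip: (945,560,83)→(83,-560,945)
−g: translate: b→-62 (≡-560 mod 166), so (83,-560,945)→(83,-62,12)
−g: flip: (83,-62,12)→(12,62,83)
−g: translate: b→-10 (≡62 mod 24), so (12,62,83)→(12,-10,5)
−g: flip: (12,-10,5)→(5,10,12)
−g: translate: b→0 (≡10 mod 10), so (5,10,12)→(5,0,7)
−g: reduced (well bottom): (5,0,7) with a≤c, −a<b≤a
flip sign back: reduced form of g is (-5,0,-7)
reduced forms (-5, 0, -7) vs (-5, 0, -7) ⇒ equivalent

yes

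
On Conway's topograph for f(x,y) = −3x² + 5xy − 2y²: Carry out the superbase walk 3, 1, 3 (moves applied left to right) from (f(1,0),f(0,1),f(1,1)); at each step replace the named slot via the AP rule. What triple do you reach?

start (-3,-2,0) = (f(1,0),f(0,1),f(1,1))
replace slot 3: 2·((-3)+(-2)) − 0 = -10 → (-3,-2,-10)
replace slot 1: 2·((-2)+(-10)) − (-3) = -21 → (-21,-2,-10)
replace slot 3: 2·((-21)+(-2)) − (-10) = -36 → (-21,-2,-36)

-21,-2,-36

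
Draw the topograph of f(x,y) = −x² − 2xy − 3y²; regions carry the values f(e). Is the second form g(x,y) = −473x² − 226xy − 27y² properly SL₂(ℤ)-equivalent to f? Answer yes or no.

D₁ = -8, D₂ = -8
f is negative-definite; reduce −f:
−f: translate: b→0 (≡2 mod 2), so (1,2,3)→(1,0,2)
−f: reduced (well bottom): (1,0,2) with a≤c, −a<b≤a
flip sign back: reduced form of f is (-1,0,-2)
g is negative-definite; reduce −g:
−g: flip: (473,226,27)→(27,-226,473)
−g: translate: b→-10 (≡-226 mod 54), so (27,-226,473)→(27,-10,1)
−g: flip: (27,-10,1)→(1,10,27)
−g: translate: b→0 (≡10 mod 2), so (1,10,27)→(1,0,2)
−g: reduced (well bottom): (1,0,2) with a≤c, −a<b≤a
flip sign back: reduced form of g is (-1,0,-2)
reduced forms (-1, 0, -2) vs (-1, 0, -2) ⇒ equivalent

yes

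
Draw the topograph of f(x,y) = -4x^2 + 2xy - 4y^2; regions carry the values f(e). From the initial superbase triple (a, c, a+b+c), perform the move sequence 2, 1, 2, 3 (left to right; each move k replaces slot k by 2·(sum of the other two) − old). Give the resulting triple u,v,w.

start (-4,-4,-6) = (f(1,0),f(0,1),f(1,1))
replace slot 2: 2·((-4)+(-6)) − (-4) = -16 → (-4,-16,-6)
replace slot 1: 2·((-16)+(-6)) − (-4) = -40 → (-40,-16,-6)
replace slot 2: 2·((-40)+(-6)) − (-16) = -76 → (-40,-76,-6)
replace slot 3: 2·((-40)+(-76)) − (-6) = -226 → (-40,-76,-226)

-40,-76,-226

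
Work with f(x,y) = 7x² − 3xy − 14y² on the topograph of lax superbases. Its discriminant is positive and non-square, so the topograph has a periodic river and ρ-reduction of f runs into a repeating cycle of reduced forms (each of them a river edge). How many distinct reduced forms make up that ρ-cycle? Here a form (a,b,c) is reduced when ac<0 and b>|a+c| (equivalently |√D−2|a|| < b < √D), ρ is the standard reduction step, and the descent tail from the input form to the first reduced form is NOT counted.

D = 401, ⌊√D⌋ = 20
descent: ρ → (-14,3,7)
descent: ρ → (7,11,-10)  [lands on river]
river: ρ → (-10,9,8)
river: ρ → (8,7,-11)
river: ρ → (-11,15,4)
river: ρ → (4,17,-7)
river: ρ → (-7,11,10)
river: ρ → (10,9,-8)
river: ρ → (-8,7,11)
river: ρ → (11,15,-4)
river: ρ → (-4,17,7)
ρ-cycle length = 10 (tail of 2 descent steps not counted)

10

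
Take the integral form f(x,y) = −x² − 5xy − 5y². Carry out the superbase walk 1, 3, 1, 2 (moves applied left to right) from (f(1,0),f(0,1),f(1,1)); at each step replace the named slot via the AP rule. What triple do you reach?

start (-1,-5,-11) = (f(1,0),f(0,1),f(1,1))
replace slot 1: 2·((-5)+(-11)) − (-1) = -31 → (-31,-5,-11)
replace slot 3: 2·((-31)+(-5)) − (-11) = -61 → (-31,-5,-61)
replace slot 1: 2·((-5)+(-61)) − (-31) = -101 → (-101,-5,-61)
replace slot 2: 2·((-101)+(-61)) − (-5) = -319 → (-101,-319,-61)

-101,-319,-61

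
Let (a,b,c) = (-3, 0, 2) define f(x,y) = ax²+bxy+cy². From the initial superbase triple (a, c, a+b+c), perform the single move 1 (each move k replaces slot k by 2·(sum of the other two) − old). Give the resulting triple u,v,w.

start (-3,2,-1) = (f(1,0),f(0,1),f(1,1))
replace slot 1: 2·(2+(-1)) − (-3) = 5 → (5,2,-1)

5,2,-1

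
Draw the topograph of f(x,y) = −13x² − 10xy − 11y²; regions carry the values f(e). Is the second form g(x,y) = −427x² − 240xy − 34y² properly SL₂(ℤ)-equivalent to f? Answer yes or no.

D₁ = -472, D₂ = -472
f is negative-definite; reduce −f:
−f: flip: (13,10,11)→(11,-10,13)
−f: reduced (well bottom): (11,-10,13) with a≤c, −a<b≤a
flip sign back: reduced form of f is (-11,10,-13)
g is negative-definite; reduce −g:
−g: flip: (427,240,34)→(34,-240,427)
−g: translate: b→32 (≡-240 mod 68), so (34,-240,427)→(34,32,11)
−g: flip: (34,32,11)→(11,-32,34)
−g: translate: b→-10 (≡-32 mod 22), so (11,-32,34)→(11,-10,13)
−g: reduced (well bottom): (11,-10,13) with a≤c, −a<b≤a
flip sign back: reduced form of g is (-11,10,-13)
reduced forms (-11, 10, -13) vs (-11, 10, -13) ⇒ equivalent

yes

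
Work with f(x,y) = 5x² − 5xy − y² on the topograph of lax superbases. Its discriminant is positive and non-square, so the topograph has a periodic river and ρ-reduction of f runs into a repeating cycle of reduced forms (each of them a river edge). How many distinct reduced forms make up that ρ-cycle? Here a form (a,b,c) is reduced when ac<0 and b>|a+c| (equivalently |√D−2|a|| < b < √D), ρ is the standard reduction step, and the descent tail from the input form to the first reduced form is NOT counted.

D = 45, ⌊√D⌋ = 6
descent: ρ → (-1,5,5)  [lands on river]
river: ρ → (5,5,-1)
ρ-cycle length = 2 (tail of 1 descent step not counted)

2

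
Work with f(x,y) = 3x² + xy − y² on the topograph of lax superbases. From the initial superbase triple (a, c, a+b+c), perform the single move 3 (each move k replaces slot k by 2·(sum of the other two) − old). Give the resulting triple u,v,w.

start (3,-1,3) = (f(1,0),f(0,1),f(1,1))
replace slot 3: 2·(3+(-1)) − 3 = 1 → (3,-1,1)

3,-1,1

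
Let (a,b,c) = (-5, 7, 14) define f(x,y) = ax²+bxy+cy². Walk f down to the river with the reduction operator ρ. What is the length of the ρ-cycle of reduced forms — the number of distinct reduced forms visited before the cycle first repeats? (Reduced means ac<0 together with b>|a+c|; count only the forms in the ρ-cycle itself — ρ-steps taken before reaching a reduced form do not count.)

D = 329, ⌊√D⌋ = 18
descent: ρ → (14,-7,-5)
descent: ρ → (-5,17,2)  [lands on river]
river: ρ → (2,15,-13)
river: ρ → (-13,11,4)
river: ρ → (4,13,-10)
river: ρ → (-10,7,7)
river: ρ → (7,7,-10)
river: ρ → (-10,13,4)
river: ρ → (4,11,-13)
river: ρ → (-13,15,2)
river: ρ → (2,17,-5)
river: ρ → (-5,13,8)
river: ρ → (8,3,-10)
river: ρ → (-10,17,1)
river: ρ → (1,17,-10)
river: ρ → (-10,3,8)
river: ρ → (8,13,-5)
ρ-cycle length = 16 (tail of 2 descent steps not counted)

16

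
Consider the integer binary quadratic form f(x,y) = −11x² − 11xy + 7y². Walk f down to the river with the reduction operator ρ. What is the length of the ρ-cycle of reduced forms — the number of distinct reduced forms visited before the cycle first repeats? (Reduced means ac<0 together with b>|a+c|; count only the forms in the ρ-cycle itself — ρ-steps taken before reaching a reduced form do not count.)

D = 429, ⌊√D⌋ = 20
descent: ρ → (7,11,-11)  [lands on river]
river: ρ → (-11,11,7)
river: ρ → (7,17,-5)
river: ρ → (-5,13,13)
river: ρ → (13,13,-5)
river: ρ → (-5,17,7)
ρ-cycle length = 6 (tail of 1 descent step not counted)

6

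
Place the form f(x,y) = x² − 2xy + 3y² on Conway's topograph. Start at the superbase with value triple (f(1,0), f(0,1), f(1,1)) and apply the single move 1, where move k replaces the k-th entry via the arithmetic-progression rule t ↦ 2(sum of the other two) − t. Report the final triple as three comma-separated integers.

start (1,3,2) = (f(1,0),f(0,1),f(1,1))
replace slot 1: 2·(3+2) − 1 = 9 → (9,3,2)

9,3,2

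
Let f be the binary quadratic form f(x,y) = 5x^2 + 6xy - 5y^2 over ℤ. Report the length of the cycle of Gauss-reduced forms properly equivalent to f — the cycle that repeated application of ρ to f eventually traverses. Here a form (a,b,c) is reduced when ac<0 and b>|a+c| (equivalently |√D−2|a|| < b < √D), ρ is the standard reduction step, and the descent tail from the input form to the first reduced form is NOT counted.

D = 136, ⌊√D⌋ = 11
river: ρ → (-5,4,6)
river: ρ → (6,8,-3)
river: ρ → (-3,10,3)
river: ρ → (3,8,-6)
river: ρ → (-6,4,5)
river: ρ → (5,6,-5)
ρ-cycle length = 6 (tail of 0 descent steps not counted)

6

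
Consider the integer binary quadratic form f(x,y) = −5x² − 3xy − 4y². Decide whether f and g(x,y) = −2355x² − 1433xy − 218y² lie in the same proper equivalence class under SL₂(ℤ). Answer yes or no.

D₁ = -71, D₂ = -71
f is negative-definite; reduce −f:
−f: flip: (5,3,4)→(4,-3,5)
−f: reduced (well bottom): (4,-3,5) with a≤c, −a<b≤a
flip sign back: reduced form of f is (-4,3,-5)
g is negative-definite; reduce −g:
−g: flip: (2355,1433,218)→(218,-1433,2355)
−g: translate: b→-125 (≡-1433 mod 436), so (218,-1433,2355)→(218,-125,18)
−g: flip: (218,-125,18)→(18,125,218)
−g: translate: b→17 (≡125 mod 36), so (18,125,218)→(18,17,5)
−g: flip: (18,17,5)→(5,-17,18)
−g: translate: b→3 (≡-17 mod 10), so (5,-17,18)→(5,3,4)
−g: flip: (5,3,4)→(4,-3,5)
−g: reduced (well bottom): (4,-3,5) with a≤c, −a<b≤a
flip sign back: reduced form of g is (-4,3,-5)
reduced forms (-4, 3, -5) vs (-4, 3, -5) ⇒ equivalent

yes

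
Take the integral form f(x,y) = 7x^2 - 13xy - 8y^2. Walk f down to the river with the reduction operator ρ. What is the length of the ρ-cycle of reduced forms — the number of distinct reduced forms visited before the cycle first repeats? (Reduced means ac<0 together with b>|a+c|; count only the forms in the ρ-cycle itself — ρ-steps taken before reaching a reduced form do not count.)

D = 393, ⌊√D⌋ = 19
descent: ρ → (-8,13,7)  [lands on river]
river: ρ → (7,15,-6)
river: ρ → (-6,9,13)
river: ρ → (13,17,-2)
river: ρ → (-2,19,4)
river: ρ → (4,13,-14)
river: ρ → (-14,15,3)
river: ρ → (3,15,-14)
river: ρ → (-14,13,4)
river: ρ → (4,19,-2)
river: ρ → (-2,17,13)
river: ρ → (13,9,-6)
river: ρ → (-6,15,7)
river: ρ → (7,13,-8)
river: ρ → (-8,19,1)
river: ρ → (1,19,-8)
ρ-cycle length = 16 (tail of 1 descent step not counted)

16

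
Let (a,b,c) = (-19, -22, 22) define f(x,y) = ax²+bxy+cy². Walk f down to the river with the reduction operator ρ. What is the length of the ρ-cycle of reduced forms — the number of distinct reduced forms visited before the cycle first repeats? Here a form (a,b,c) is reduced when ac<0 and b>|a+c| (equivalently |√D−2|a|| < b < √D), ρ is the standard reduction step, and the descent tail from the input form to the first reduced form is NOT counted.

D = 2156, ⌊√D⌋ = 46
descent: ρ → (22,22,-19)  [lands on river]
river: ρ → (-19,16,25)
river: ρ → (25,34,-10)
river: ρ → (-10,46,1)
river: ρ → (1,46,-10)
river: ρ → (-10,34,25)
river: ρ → (25,16,-19)
river: ρ → (-19,22,22)
ρ-cycle length = 8 (tail of 1 descent step not counted)

8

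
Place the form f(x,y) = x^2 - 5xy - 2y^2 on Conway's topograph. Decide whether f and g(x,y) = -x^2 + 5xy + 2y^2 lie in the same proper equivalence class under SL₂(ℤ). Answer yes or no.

D₁ = 33, D₂ = 33
river cycle of f (length 4): (-2, 5, 1), (1, 5, -2), (-2, 3, 3), (3, 3, -2)
river cycle of g (length 4): (2, 3, -3), (-3, 3, 2), (2, 5, -1), (-1, 5, 2)
cycles differ ⇒ inequivalent

no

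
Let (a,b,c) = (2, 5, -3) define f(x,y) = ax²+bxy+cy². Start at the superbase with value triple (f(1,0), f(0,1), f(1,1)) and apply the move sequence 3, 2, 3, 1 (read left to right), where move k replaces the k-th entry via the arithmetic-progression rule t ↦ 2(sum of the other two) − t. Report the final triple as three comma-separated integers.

start (2,-3,4) = (f(1,0),f(0,1),f(1,1))
replace slot 3: 2·(2+(-3)) − 4 = -6 → (2,-3,-6)
replace slot 2: 2·(2+(-6)) − (-3) = -5 → (2,-5,-6)
replace slot 3: 2·(2+(-5)) − (-6) = 0 → (2,-5,0)
replace slot 1: 2·((-5)+0) − 2 = -12 → (-12,-5,0)

-12,-5,0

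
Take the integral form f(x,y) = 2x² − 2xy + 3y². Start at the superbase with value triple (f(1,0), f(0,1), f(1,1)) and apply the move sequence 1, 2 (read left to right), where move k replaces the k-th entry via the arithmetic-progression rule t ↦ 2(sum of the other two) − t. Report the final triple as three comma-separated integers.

start (2,3,3) = (f(1,0),f(0,1),f(1,1))
replace slot 1: 2·(3+3) − 2 = 10 → (10,3,3)
replace slot 2: 2·(10+3) − 3 = 23 → (10,23,3)

10,23,3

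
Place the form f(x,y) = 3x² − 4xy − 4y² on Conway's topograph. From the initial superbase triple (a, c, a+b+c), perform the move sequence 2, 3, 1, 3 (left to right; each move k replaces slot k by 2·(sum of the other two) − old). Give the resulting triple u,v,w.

start (3,-4,-5) = (f(1,0),f(0,1),f(1,1))
replace slot 2: 2·(3+(-5)) − (-4) = 0 → (3,0,-5)
replace slot 3: 2·(3+0) − (-5) = 11 → (3,0,11)
replace slot 1: 2·(0+11) − 3 = 19 → (19,0,11)
replace slot 3: 2·(19+0) − 11 = 27 → (19,0,27)

19,0,27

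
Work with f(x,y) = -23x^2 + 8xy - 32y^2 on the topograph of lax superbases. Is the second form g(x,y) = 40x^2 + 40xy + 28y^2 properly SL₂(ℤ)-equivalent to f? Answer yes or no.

D₁ = -2880, D₂ = -2880
f is negative-definite; reduce −f:
−f: reduced (well bottom): (23,-8,32) with a≤c, −a<b≤a
flip sign back: reduced form of f is (-23,8,-32)
g: flip: (40,40,28)→(28,-40,40)
g: translate: b→16 (≡-40 mod 56), so (28,-40,40)→(28,16,28)
g: reduced (well bottom): (28,16,28) with a≤c, −a<b≤a
reduced forms (-23, 8, -32) vs (28, 16, 28) ⇒ inequivalent

no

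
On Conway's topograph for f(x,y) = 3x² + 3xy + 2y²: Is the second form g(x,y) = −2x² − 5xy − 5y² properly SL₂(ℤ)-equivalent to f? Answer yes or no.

D₁ = -15, D₂ = -15
f: flip: (3,3,2)→(2,-3,3)
f: translate: b→1 (≡-3 mod 4), so (2,-3,3)→(2,1,2)
f: reduced (well bottom): (2,1,2) with a≤c, −a<b≤a
g is negative-definite; reduce −g:
−g: translate: b→1 (≡5 mod 4), so (2,5,5)→(2,1,2)
−g: reduced (well bottom): (2,1,2) with a≤c, −a<b≤a
flip sign back: reduced form of g is (-2,-1,-2)
reduced forms (2, 1, 2) vs (-2, -1, -2) ⇒ inequivalent

no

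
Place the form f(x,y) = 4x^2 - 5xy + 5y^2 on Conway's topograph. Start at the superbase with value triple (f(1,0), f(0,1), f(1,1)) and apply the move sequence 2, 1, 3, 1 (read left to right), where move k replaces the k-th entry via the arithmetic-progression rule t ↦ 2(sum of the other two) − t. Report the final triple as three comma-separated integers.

start (4,5,4) = (f(1,0),f(0,1),f(1,1))
replace slot 2: 2·(4+4) − 5 = 11 → (4,11,4)
replace slot 1: 2·(11+4) − 4 = 26 → (26,11,4)
replace slot 3: 2·(26+11) − 4 = 70 → (26,11,70)
replace slot 1: 2·(11+70) − 26 = 136 → (136,11,70)

136,11,70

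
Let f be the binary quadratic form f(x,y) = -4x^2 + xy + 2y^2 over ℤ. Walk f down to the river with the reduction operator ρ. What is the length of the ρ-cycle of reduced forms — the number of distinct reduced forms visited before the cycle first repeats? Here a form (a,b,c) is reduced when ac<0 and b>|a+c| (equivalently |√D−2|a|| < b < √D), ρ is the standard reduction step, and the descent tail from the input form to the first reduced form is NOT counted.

D = 33, ⌊√D⌋ = 5
descent: ρ → (2,3,-3)  [lands on river]
river: ρ → (-3,3,2)
river: ρ → (2,5,-1)
river: ρ → (-1,5,2)
ρ-cycle length = 4 (tail of 1 descent step not counted)

4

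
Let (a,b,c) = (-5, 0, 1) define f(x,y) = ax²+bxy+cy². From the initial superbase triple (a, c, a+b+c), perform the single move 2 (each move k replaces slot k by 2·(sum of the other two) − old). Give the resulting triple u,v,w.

start (-5,1,-4) = (f(1,0),f(0,1),f(1,1))
replace slot 2: 2·((-5)+(-4)) − 1 = -19 → (-5,-19,-4)

-5,-19,-4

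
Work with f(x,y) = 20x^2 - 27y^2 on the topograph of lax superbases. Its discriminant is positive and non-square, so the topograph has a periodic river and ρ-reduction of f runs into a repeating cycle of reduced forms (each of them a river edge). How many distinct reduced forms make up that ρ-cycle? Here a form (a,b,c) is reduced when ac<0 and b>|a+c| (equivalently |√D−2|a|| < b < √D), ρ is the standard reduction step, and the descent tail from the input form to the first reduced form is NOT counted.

D = 2160, ⌊√D⌋ = 46
descent: ρ → (-27,0,20)
descent: ρ → (20,40,-7)  [lands on river]
river: ρ → (-7,44,8)
river: ρ → (8,36,-27)
river: ρ → (-27,18,17)
river: ρ → (17,16,-28)
river: ρ → (-28,40,5)
river: ρ → (5,40,-28)
river: ρ → (-28,16,17)
river: ρ → (17,18,-27)
river: ρ → (-27,36,8)
river: ρ → (8,44,-7)
river: ρ → (-7,40,20)
ρ-cycle length = 12 (tail of 2 descent steps not counted)

12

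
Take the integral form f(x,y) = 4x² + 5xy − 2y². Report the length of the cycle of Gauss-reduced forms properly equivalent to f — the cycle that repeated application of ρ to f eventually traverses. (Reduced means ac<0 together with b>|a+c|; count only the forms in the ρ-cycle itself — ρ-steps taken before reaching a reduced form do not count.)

D = 57, ⌊√D⌋ = 7
river: ρ → (-2,7,1)
river: ρ → (1,7,-2)
river: ρ → (-2,5,4)
river: ρ → (4,3,-3)
river: ρ → (-3,3,4)
river: ρ → (4,5,-2)
ρ-cycle length = 6 (tail of 0 descent steps not counted)

6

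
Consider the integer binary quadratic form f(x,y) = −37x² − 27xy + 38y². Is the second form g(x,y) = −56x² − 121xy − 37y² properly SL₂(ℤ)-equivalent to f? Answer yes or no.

D₁ = 6353, D₂ = 6353
river cycle of f (length 90): (38, 27, -37), (-37, 47, 28), (28, 65, -19), (-19, 49, 52), (52, 55, -16), (-16, 73, 16), (16, 55, -52), (-52, 49, 19), (19, 65, -28), (-28, 47, 37), … (80 more)
river cycle of g (length 90): (-37, 47, 28), (28, 65, -19), (-19, 49, 52), (52, 55, -16), (-16, 73, 16), (16, 55, -52), (-52, 49, 19), (19, 65, -28), (-28, 47, 37), (37, 27, -38), … (80 more)
cycles coincide ⇒ equivalent

yes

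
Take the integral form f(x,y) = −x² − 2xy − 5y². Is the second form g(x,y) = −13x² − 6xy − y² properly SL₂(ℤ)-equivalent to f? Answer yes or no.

D₁ = -16, D₂ = -16
f is negative-definite; reduce −f:
−f: translate: b→0 (≡2 mod 2), so (1,2,5)→(1,0,4)
−f: reduced (well bottom): (1,0,4) with a≤c, −a<b≤a
flip sign back: reduced form of f is (-1,0,-4)
g is negative-definite; reduce −g:
−g: flip: (13,6,1)→(1,-6,13)
−g: translate: b→0 (≡-6 mod 2), so (1,-6,13)→(1,0,4)
−g: reduced (well bottom): (1,0,4) with a≤c, −a<b≤a
flip sign back: reduced form of g is (-1,0,-4)
reduced forms (-1, 0, -4) vs (-1, 0, -4) ⇒ equivalent

yes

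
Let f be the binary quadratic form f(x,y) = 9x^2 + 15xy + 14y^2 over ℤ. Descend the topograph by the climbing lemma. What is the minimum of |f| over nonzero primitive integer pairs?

translate: b→-3 (≡15 mod 18), so (9,15,14)→(9,-3,8)
flip: (9,-3,8)→(8,3,9)
reduced (well bottom): (8,3,9) with a≤c, −a<b≤a
well minimum = a = 8

8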